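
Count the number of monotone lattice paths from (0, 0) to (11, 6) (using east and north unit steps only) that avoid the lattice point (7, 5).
Number of paths = 8416

Total paths from (0, 0) to (11, 6): C(17, 11) = 12376. Paths through (7, 5): (paths (0, 0) → (7, 5)) × (paths (7, 5) → (11, 6)) = C(12, 7) · C(5, 4) = 792 · 5 = 3960. Avoidance count = 12376 − 3960 = 8416.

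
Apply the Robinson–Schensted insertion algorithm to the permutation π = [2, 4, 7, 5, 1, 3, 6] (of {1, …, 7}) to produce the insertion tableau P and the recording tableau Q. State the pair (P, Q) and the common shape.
P = [1, 3, 5, 6] / [2, 4] / [7];  Q = [1, 2, 3, 7] / [4, 6] / [5];  common shape = (4, 2, 1)

Row-insert the values π_1, π_2, … into P one at a time, bumping the leftmost entry strictly greater than the inserted value down to the next row. The recording tableau Q records, in position (i, j), the step at which that cell was added to P.
  Insert 2 (step 1): P = [2];  Q = [1]
  Insert 4 (step 2): P = [2, 4];  Q = [1, 2]
  Insert 7 (step 3): P = [2, 4, 7];  Q = [1, 2, 3]
  Insert 5 (step 4): P = [2, 4, 5] / [7];  Q = [1, 2, 3] / [4]
  Insert 1 (step 5): P = [1, 4, 5] / [2] / [7];  Q = [1, 2, 3] / [4] / [5]
  Insert 3 (step 6): P = [1, 3, 5] / [2, 4] / [7];  Q = [1, 2, 3] / [4, 6] / [5]
  Insert 6 (step 7): P = [1, 3, 5, 6] / [2, 4] / [7];  Q = [1, 2, 3, 7] / [4, 6] / [5]
Final shape: (4, 2, 1).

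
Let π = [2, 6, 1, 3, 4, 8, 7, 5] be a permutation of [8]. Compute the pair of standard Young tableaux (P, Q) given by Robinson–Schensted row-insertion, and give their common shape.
P = [1, 3, 4, 5] / [2, 6, 7] / [8];  Q = [1, 2, 5, 6] / [3, 4, 7] / [8];  common shape = (4, 3, 1)

Row-insert the values π_1, π_2, … into P one at a time, bumping the leftmost entry strictly greater than the inserted value down to the next row. The recording tableau Q records, in position (i, j), the step at which that cell was added to P.
  Insert 2 (step 1): P = [2];  Q = [1]
  Insert 6 (step 2): P = [2, 6];  Q = [1, 2]
  Insert 1 (step 3): P = [1, 6] / [2];  Q = [1, 2] / [3]
  Insert 3 (step 4): P = [1, 3] / [2, 6];  Q = [1, 2] / [3, 4]
  Insert 4 (step 5): P = [1, 3, 4] / [2, 6];  Q = [1, 2, 5] / [3, 4]
  Insert 8 (step 6): P = [1, 3, 4, 8] / [2, 6];  Q = [1, 2, 5, 6] / [3, 4]
  Insert 7 (step 7): P = [1, 3, 4, 7] / [2, 6, 8];  Q = [1, 2, 5, 6] / [3, 4, 7]
  Insert 5 (step 8): P = [1, 3, 4, 5] / [2, 6, 7] / [8];  Q = [1, 2, 5, 6] / [3, 4, 7] / [8]
Final shape: (4, 3, 1).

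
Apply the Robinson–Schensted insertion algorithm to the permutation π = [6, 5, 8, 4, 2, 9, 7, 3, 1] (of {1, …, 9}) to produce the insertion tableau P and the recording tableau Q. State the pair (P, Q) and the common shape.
P = [1, 3, 9] / [2, 7] / [4, 8] / [5] / [6];  Q = [1, 3, 6] / [2, 7] / [4, 8] / [5] / [9];  common shape = (3, 2, 2, 1, 1)

Row-insert the values π_1, π_2, … into P one at a time, bumping the leftmost entry strictly greater than the inserted value down to the next row. The recording tableau Q records, in position (i, j), the step at which that cell was added to P.
  Insert 6 (step 1): P = [6];  Q = [1]
  Insert 5 (step 2): P = [5] / [6];  Q = [1] / [2]
  Insert 8 (step 3): P = [5, 8] / [6];  Q = [1, 3] / [2]
  Insert 4 (step 4): P = [4, 8] / [5] / [6];  Q = [1, 3] / [2] / [4]
  Insert 2 (step 5): P = [2, 8] / [4] / [5] / [6];  Q = [1, 3] / [2] / [4] / [5]
  Insert 9 (step 6): P = [2, 8, 9] / [4] / [5] / [6];  Q = [1, 3, 6] / [2] / [4] / [5]
  Insert 7 (step 7): P = [2, 7, 9] / [4, 8] / [5] / [6];  Q = [1, 3, 6] / [2, 7] / [4] / [5]
  Insert 3 (step 8): P = [2, 3, 9] / [4, 7] / [5, 8] / [6];  Q = [1, 3, 6] / [2, 7] / [4, 8] / [5]
  Insert 1 (step 9): P = [1, 3, 9] / [2, 7] / [4, 8] / [5] / [6];  Q = [1, 3, 6] / [2, 7] / [4, 8] / [5] / [9]
Final shape: (3, 2, 2, 1, 1).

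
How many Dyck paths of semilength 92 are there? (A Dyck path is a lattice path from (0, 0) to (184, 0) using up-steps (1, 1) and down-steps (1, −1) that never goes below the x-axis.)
C_92 = 15487357822491889407128326963778343232013931127835600

These Dyck paths are counted by the Catalan number C_n = (1/(n + 1)) · C(2n, n). For n = 92: C_92 = (1/93) · C(184, 92) = 1440324277491745714862934407631385920577295594888710800/93 = 15487357822491889407128326963778343232013931127835600.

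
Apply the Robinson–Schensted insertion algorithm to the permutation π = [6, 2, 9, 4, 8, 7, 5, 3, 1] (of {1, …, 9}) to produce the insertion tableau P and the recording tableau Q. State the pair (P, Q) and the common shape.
P = [1, 3, 5] / [2, 7] / [4] / [6] / [8] / [9];  Q = [1, 3, 5] / [2, 4] / [6] / [7] / [8] / [9];  common shape = (3, 2, 1, 1, 1, 1)

Row-insert the values π_1, π_2, … into P one at a time, bumping the leftmost entry strictly greater than the inserted value down to the next row. The recording tableau Q records, in position (i, j), the step at which that cell was added to P.
  Insert 6 (step 1): P = [6];  Q = [1]
  Insert 2 (step 2): P = [2] / [6];  Q = [1] / [2]
  Insert 9 (step 3): P = [2, 9] / [6];  Q = [1, 3] / [2]
  Insert 4 (step 4): P = [2, 4] / [6, 9];  Q = [1, 3] / [2, 4]
  Insert 8 (step 5): P = [2, 4, 8] / [6, 9];  Q = [1, 3, 5] / [2, 4]
  Insert 7 (step 6): P = [2, 4, 7] / [6, 8] / [9];  Q = [1, 3, 5] / [2, 4] / [6]
  Insert 5 (step 7): P = [2, 4, 5] / [6, 7] / [8] / [9];  Q = [1, 3, 5] / [2, 4] / [6] / [7]
  Insert 3 (step 8): P = [2, 3, 5] / [4, 7] / [6] / [8] / [9];  Q = [1, 3, 5] / [2, 4] / [6] / [7] / [8]
  Insert 1 (step 9): P = [1, 3, 5] / [2, 7] / [4] / [6] / [8] / [9];  Q = [1, 3, 5] / [2, 4] / [6] / [7] / [8] / [9]
Final shape: (3, 2, 1, 1, 1, 1).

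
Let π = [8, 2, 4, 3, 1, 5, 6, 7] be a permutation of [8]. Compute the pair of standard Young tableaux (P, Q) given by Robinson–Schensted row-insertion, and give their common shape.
P = [1, 3, 5, 6, 7] / [2] / [4] / [8];  Q = [1, 3, 6, 7, 8] / [2] / [4] / [5];  common shape = (5, 1, 1, 1)

Row-insert the values π_1, π_2, … into P one at a time, bumping the leftmost entry strictly greater than the inserted value down to the next row. The recording tableau Q records, in position (i, j), the step at which that cell was added to P.
  Insert 8 (step 1): P = [8];  Q = [1]
  Insert 2 (step 2): P = [2] / [8];  Q = [1] / [2]
  Insert 4 (step 3): P = [2, 4] / [8];  Q = [1, 3] / [2]
  Insert 3 (step 4): P = [2, 3] / [4] / [8];  Q = [1, 3] / [2] / [4]
  Insert 1 (step 5): P = [1, 3] / [2] / [4] / [8];  Q = [1, 3] / [2] / [4] / [5]
  Insert 5 (step 6): P = [1, 3, 5] / [2] / [4] / [8];  Q = [1, 3, 6] / [2] / [4] / [5]
  Insert 6 (step 7): P = [1, 3, 5, 6] / [2] / [4] / [8];  Q = [1, 3, 6, 7] / [2] / [4] / [5]
  Insert 7 (step 8): P = [1, 3, 5, 6, 7] / [2] / [4] / [8];  Q = [1, 3, 6, 7, 8] / [2] / [4] / [5]
Final shape: (5, 1, 1, 1).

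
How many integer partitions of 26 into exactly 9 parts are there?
p(26, 9 parts) = 252

Partitions of n into exactly k parts are in bijection with partitions of n − k into at most k parts (subtract 1 from each part). So p(26, exactly 9) = p(17, parts ≤ 9). Computing via the recurrence p(m, j) = p(m, j−1) + p(m−j, j) gives 252.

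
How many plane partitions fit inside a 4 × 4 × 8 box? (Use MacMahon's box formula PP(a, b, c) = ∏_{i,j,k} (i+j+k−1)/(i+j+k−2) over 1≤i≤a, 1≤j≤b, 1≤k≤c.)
PP(4, 4, 8) = 184225041

Evaluate the triple product over i = 1..4, j = 1..4, k = 1..8. The factors are (2/1) · (3/2) · (4/3) · (5/4) · (6/5) · (7/6) · (8/7) · (9/8) · … (128 factors total). The numerators and denominators telescope so the product is an integer; carrying out the multiplication exactly gives PP(4, 4, 8) = 184225041.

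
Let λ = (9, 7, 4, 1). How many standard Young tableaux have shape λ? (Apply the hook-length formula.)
# SYT of shape (9, 7, 4, 1) = 72424352

Hook-length formula: f^λ = n! / Π hook(c), product over all cells c of the Young diagram. For λ = (9, 7, 4, 1), n = 21 boxes. Hook lengths by row (left-to-right, top-to-bottom): [12, 10, 9, 8, 6, 5, 4, 2, 1]; [9, 7, 6, 5, 3, 2, 1]; [5, 3, 2, 1]; [1]. Product of hooks = 705438720000. So f^λ = 21! / 705438720000 = 51090942171709440000 / 705438720000 = 72424352.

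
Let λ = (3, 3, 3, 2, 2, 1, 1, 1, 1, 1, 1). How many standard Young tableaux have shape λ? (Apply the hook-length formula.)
# SYT of shape (3, 3, 3, 2, 2, 1, 1, 1, 1, 1, 1) = 949620

Hook-length formula: f^λ = n! / Π hook(c), product over all cells c of the Young diagram. For λ = (3, 3, 3, 2, 2, 1, 1, 1, 1, 1, 1), n = 19 boxes. Hook lengths by row (left-to-right, top-to-bottom): [13, 6, 3]; [12, 5, 2]; [11, 4, 1]; [9, 2]; [8, 1]; [6]; [5]; [4]; [3]; [2]; [1]. Product of hooks = 128098713600. So f^λ = 19! / 128098713600 = 121645100408832000 / 128098713600 = 949620.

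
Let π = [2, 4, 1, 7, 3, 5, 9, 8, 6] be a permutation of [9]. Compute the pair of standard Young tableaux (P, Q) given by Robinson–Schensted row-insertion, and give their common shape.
P = [1, 3, 5, 6] / [2, 4, 7, 8] / [9];  Q = [1, 2, 4, 7] / [3, 5, 6, 8] / [9];  common shape = (4, 4, 1)

Row-insert the values π_1, π_2, … into P one at a time, bumping the leftmost entry strictly greater than the inserted value down to the next row. The recording tableau Q records, in position (i, j), the step at which that cell was added to P.
  Insert 2 (step 1): P = [2];  Q = [1]
  Insert 4 (step 2): P = [2, 4];  Q = [1, 2]
  Insert 1 (step 3): P = [1, 4] / [2];  Q = [1, 2] / [3]
  Insert 7 (step 4): P = [1, 4, 7] / [2];  Q = [1, 2, 4] / [3]
  Insert 3 (step 5): P = [1, 3, 7] / [2, 4];  Q = [1, 2, 4] / [3, 5]
  Insert 5 (step 6): P = [1, 3, 5] / [2, 4, 7];  Q = [1, 2, 4] / [3, 5, 6]
  Insert 9 (step 7): P = [1, 3, 5, 9] / [2, 4, 7];  Q = [1, 2, 4, 7] / [3, 5, 6]
  Insert 8 (step 8): P = [1, 3, 5, 8] / [2, 4, 7, 9];  Q = [1, 2, 4, 7] / [3, 5, 6, 8]
  Insert 6 (step 9): P = [1, 3, 5, 6] / [2, 4, 7, 8] / [9];  Q = [1, 2, 4, 7] / [3, 5, 6, 8] / [9]
Final shape: (4, 4, 1).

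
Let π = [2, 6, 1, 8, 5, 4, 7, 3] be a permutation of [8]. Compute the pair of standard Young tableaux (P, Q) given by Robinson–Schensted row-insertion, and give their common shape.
P = [1, 3, 7] / [2, 4, 8] / [5] / [6];  Q = [1, 2, 4] / [3, 5, 7] / [6] / [8];  common shape = (3, 3, 1, 1)

Row-insert the values π_1, π_2, … into P one at a time, bumping the leftmost entry strictly greater than the inserted value down to the next row. The recording tableau Q records, in position (i, j), the step at which that cell was added to P.
  Insert 2 (step 1): P = [2];  Q = [1]
  Insert 6 (step 2): P = [2, 6];  Q = [1, 2]
  Insert 1 (step 3): P = [1, 6] / [2];  Q = [1, 2] / [3]
  Insert 8 (step 4): P = [1, 6, 8] / [2];  Q = [1, 2, 4] / [3]
  Insert 5 (step 5): P = [1, 5, 8] / [2, 6];  Q = [1, 2, 4] / [3, 5]
  Insert 4 (step 6): P = [1, 4, 8] / [2, 5] / [6];  Q = [1, 2, 4] / [3, 5] / [6]
  Insert 7 (step 7): P = [1, 4, 7] / [2, 5, 8] / [6];  Q = [1, 2, 4] / [3, 5, 7] / [6]
  Insert 3 (step 8): P = [1, 3, 7] / [2, 4, 8] / [5] / [6];  Q = [1, 2, 4] / [3, 5, 7] / [6] / [8]
Final shape: (3, 3, 1, 1).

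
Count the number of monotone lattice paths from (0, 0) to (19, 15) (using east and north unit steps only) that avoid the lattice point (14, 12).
Number of paths = 1315136320

Total paths from (0, 0) to (19, 15): C(34, 19) = 1855967520. Paths through (14, 12): (paths (0, 0) → (14, 12)) × (paths (14, 12) → (19, 15)) = C(26, 14) · C(8, 5) = 9657700 · 56 = 540831200. Avoidance count = 1855967520 − 540831200 = 1315136320.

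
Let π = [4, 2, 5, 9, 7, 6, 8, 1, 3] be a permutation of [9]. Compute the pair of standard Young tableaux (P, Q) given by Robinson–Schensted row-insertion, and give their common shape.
P = [1, 3, 6, 8] / [2, 5] / [4, 7] / [9];  Q = [1, 3, 4, 7] / [2, 5] / [6, 9] / [8];  common shape = (4, 2, 2, 1)

Row-insert the values π_1, π_2, … into P one at a time, bumping the leftmost entry strictly greater than the inserted value down to the next row. The recording tableau Q records, in position (i, j), the step at which that cell was added to P.
  Insert 4 (step 1): P = [4];  Q = [1]
  Insert 2 (step 2): P = [2] / [4];  Q = [1] / [2]
  Insert 5 (step 3): P = [2, 5] / [4];  Q = [1, 3] / [2]
  Insert 9 (step 4): P = [2, 5, 9] / [4];  Q = [1, 3, 4] / [2]
  Insert 7 (step 5): P = [2, 5, 7] / [4, 9];  Q = [1, 3, 4] / [2, 5]
  Insert 6 (step 6): P = [2, 5, 6] / [4, 7] / [9];  Q = [1, 3, 4] / [2, 5] / [6]
  Insert 8 (step 7): P = [2, 5, 6, 8] / [4, 7] / [9];  Q = [1, 3, 4, 7] / [2, 5] / [6]
  Insert 1 (step 8): P = [1, 5, 6, 8] / [2, 7] / [4] / [9];  Q = [1, 3, 4, 7] / [2, 5] / [6] / [8]
  Insert 3 (step 9): P = [1, 3, 6, 8] / [2, 5] / [4, 7] / [9];  Q = [1, 3, 4, 7] / [2, 5] / [6, 9] / [8]
Final shape: (4, 2, 2, 1).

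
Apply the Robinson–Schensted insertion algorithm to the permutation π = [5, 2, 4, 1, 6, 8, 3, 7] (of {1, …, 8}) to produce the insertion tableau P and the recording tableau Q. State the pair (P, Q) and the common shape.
P = [1, 3, 6, 7] / [2, 4, 8] / [5];  Q = [1, 3, 5, 6] / [2, 7, 8] / [4];  common shape = (4, 3, 1)

Row-insert the values π_1, π_2, … into P one at a time, bumping the leftmost entry strictly greater than the inserted value down to the next row. The recording tableau Q records, in position (i, j), the step at which that cell was added to P.
  Insert 5 (step 1): P = [5];  Q = [1]
  Insert 2 (step 2): P = [2] / [5];  Q = [1] / [2]
  Insert 4 (step 3): P = [2, 4] / [5];  Q = [1, 3] / [2]
  Insert 1 (step 4): P = [1, 4] / [2] / [5];  Q = [1, 3] / [2] / [4]
  Insert 6 (step 5): P = [1, 4, 6] / [2] / [5];  Q = [1, 3, 5] / [2] / [4]
  Insert 8 (step 6): P = [1, 4, 6, 8] / [2] / [5];  Q = [1, 3, 5, 6] / [2] / [4]
  Insert 3 (step 7): P = [1, 3, 6, 8] / [2, 4] / [5];  Q = [1, 3, 5, 6] / [2, 7] / [4]
  Insert 7 (step 8): P = [1, 3, 6, 7] / [2, 4, 8] / [5];  Q = [1, 3, 5, 6] / [2, 7, 8] / [4]
Final shape: (4, 3, 1).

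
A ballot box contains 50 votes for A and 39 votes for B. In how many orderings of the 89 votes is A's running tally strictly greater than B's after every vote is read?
Strict-lead orderings = 3288788989346817326803752

Total orderings of the 89 votes with 50 for A: C(89, 50) = 26609292731987885644139448. By the Bertrand ballot formula (Cycle Lemma / reflection principle), the number of orderings in which A is strictly ahead of B throughout is (p − q)/(p + q) · C(p + q, p) = (50 − 39)/(50 + 39) · 26609292731987885644139448 = 3288788989346817326803752.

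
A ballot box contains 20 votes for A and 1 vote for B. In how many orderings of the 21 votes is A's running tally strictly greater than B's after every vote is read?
Strict-lead orderings = 19

Total orderings of the 21 votes with 20 for A: C(21, 20) = 21. By the Bertrand ballot formula (Cycle Lemma / reflection principle), the number of orderings in which A is strictly ahead of B throughout is (p − q)/(p + q) · C(p + q, p) = (20 − 1)/(20 + 1) · 21 = 19.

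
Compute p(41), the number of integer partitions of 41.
p(41) = 44583

Compute p(n) via the recurrence p(n, m) = p(n, m−1) + p(n−m, m), where p(n, m) counts partitions of n with all parts ≤ m and p(n) = p(n, n). The base cases are p(0, m) = 1 and p(n, 0) = 0 for n > 0. Filling the table yields p(41) = 44583. (Euler's pentagonal recurrence is an alternative.)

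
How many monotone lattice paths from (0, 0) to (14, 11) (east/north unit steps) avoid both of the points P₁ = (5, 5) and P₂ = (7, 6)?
Number of paths = 2435820

Inclusion–exclusion. Total paths: C(25, 14) = 4457400. Through P₁: C(10, 5)·C(15, 9) = 1261260. Through P₂: C(13, 7)·C(12, 7) = 1359072. Since P₁ is strictly southwest of P₂, a monotone path through both must visit P₁ then P₂; paths through both = C(10, 5)·C(3, 2)·C(12, 7) = 598752. Avoid both = 4457400 − 1261260 − 1359072 + 598752 = 2435820.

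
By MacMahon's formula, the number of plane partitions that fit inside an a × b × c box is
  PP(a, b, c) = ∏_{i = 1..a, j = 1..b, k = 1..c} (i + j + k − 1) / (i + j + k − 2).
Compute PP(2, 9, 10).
PP(2, 9, 10) = 1551580888

Evaluate the triple product over i = 1..2, j = 1..9, k = 1..10. The factors are (2/1) · (3/2) · (4/3) · (5/4) · (6/5) · (7/6) · (8/7) · (9/8) · … (180 factors total). The numerators and denominators telescope so the product is an integer; carrying out the multiplication exactly gives PP(2, 9, 10) = 1551580888.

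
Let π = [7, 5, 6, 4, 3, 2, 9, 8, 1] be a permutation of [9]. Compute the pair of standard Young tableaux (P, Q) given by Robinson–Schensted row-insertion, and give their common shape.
P = [1, 6, 8] / [2, 9] / [3] / [4] / [5] / [7];  Q = [1, 3, 7] / [2, 8] / [4] / [5] / [6] / [9];  common shape = (3, 2, 1, 1, 1, 1)

Row-insert the values π_1, π_2, … into P one at a time, bumping the leftmost entry strictly greater than the inserted value down to the next row. The recording tableau Q records, in position (i, j), the step at which that cell was added to P.
  Insert 7 (step 1): P = [7];  Q = [1]
  Insert 5 (step 2): P = [5] / [7];  Q = [1] / [2]
  Insert 6 (step 3): P = [5, 6] / [7];  Q = [1, 3] / [2]
  Insert 4 (step 4): P = [4, 6] / [5] / [7];  Q = [1, 3] / [2] / [4]
  Insert 3 (step 5): P = [3, 6] / [4] / [5] / [7];  Q = [1, 3] / [2] / [4] / [5]
  Insert 2 (step 6): P = [2, 6] / [3] / [4] / [5] / [7];  Q = [1, 3] / [2] / [4] / [5] / [6]
  Insert 9 (step 7): P = [2, 6, 9] / [3] / [4] / [5] / [7];  Q = [1, 3, 7] / [2] / [4] / [5] / [6]
  Insert 8 (step 8): P = [2, 6, 8] / [3, 9] / [4] / [5] / [7];  Q = [1, 3, 7] / [2, 8] / [4] / [5] / [6]
  Insert 1 (step 9): P = [1, 6, 8] / [2, 9] / [3] / [4] / [5] / [7];  Q = [1, 3, 7] / [2, 8] / [4] / [5] / [6] / [9]
Final shape: (3, 2, 1, 1, 1, 1).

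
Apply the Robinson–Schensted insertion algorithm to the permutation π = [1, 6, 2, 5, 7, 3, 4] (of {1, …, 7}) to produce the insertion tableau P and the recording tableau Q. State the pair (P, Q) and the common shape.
P = [1, 2, 3, 4] / [5, 7] / [6];  Q = [1, 2, 4, 5] / [3, 7] / [6];  common shape = (4, 2, 1)

Row-insert the values π_1, π_2, … into P one at a time, bumping the leftmost entry strictly greater than the inserted value down to the next row. The recording tableau Q records, in position (i, j), the step at which that cell was added to P.
  Insert 1 (step 1): P = [1];  Q = [1]
  Insert 6 (step 2): P = [1, 6];  Q = [1, 2]
  Insert 2 (step 3): P = [1, 2] / [6];  Q = [1, 2] / [3]
  Insert 5 (step 4): P = [1, 2, 5] / [6];  Q = [1, 2, 4] / [3]
  Insert 7 (step 5): P = [1, 2, 5, 7] / [6];  Q = [1, 2, 4, 5] / [3]
  Insert 3 (step 6): P = [1, 2, 3, 7] / [5] / [6];  Q = [1, 2, 4, 5] / [3] / [6]
  Insert 4 (step 7): P = [1, 2, 3, 4] / [5, 7] / [6];  Q = [1, 2, 4, 5] / [3, 7] / [6]
Final shape: (4, 2, 1).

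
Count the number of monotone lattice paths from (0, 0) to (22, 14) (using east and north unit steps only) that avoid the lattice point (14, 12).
Number of paths = 3361700700

Total paths from (0, 0) to (22, 14): C(36, 22) = 3796297200. Paths through (14, 12): (paths (0, 0) → (14, 12)) × (paths (14, 12) → (22, 14)) = C(26, 14) · C(10, 8) = 9657700 · 45 = 434596500. Avoidance count = 3796297200 − 434596500 = 3361700700.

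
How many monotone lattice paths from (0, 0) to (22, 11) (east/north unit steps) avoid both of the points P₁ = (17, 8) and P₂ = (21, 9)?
Number of paths = 106270695

Inclusion–exclusion. Total paths: C(33, 22) = 193536720. Through P₁: C(25, 17)·C(8, 5) = 60568200. Through P₂: C(30, 21)·C(3, 1) = 42921450. Since P₁ is strictly southwest of P₂, a monotone path through both must visit P₁ then P₂; paths through both = C(25, 17)·C(5, 4)·C(3, 1) = 16223625. Avoid both = 193536720 − 60568200 − 42921450 + 16223625 = 106270695.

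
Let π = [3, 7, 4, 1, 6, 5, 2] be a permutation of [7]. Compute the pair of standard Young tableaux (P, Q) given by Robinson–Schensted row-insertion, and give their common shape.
P = [1, 2, 5] / [3, 4] / [6] / [7];  Q = [1, 2, 5] / [3, 6] / [4] / [7];  common shape = (3, 2, 1, 1)

Row-insert the values π_1, π_2, … into P one at a time, bumping the leftmost entry strictly greater than the inserted value down to the next row. The recording tableau Q records, in position (i, j), the step at which that cell was added to P.
  Insert 3 (step 1): P = [3];  Q = [1]
  Insert 7 (step 2): P = [3, 7];  Q = [1, 2]
  Insert 4 (step 3): P = [3, 4] / [7];  Q = [1, 2] / [3]
  Insert 1 (step 4): P = [1, 4] / [3] / [7];  Q = [1, 2] / [3] / [4]
  Insert 6 (step 5): P = [1, 4, 6] / [3] / [7];  Q = [1, 2, 5] / [3] / [4]
  Insert 5 (step 6): P = [1, 4, 5] / [3, 6] / [7];  Q = [1, 2, 5] / [3, 6] / [4]
  Insert 2 (step 7): P = [1, 2, 5] / [3, 4] / [6] / [7];  Q = [1, 2, 5] / [3, 6] / [4] / [7]
Final shape: (3, 2, 1, 1).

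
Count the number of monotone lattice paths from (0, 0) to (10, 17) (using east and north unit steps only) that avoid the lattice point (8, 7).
Number of paths = 8011575

Total paths from (0, 0) to (10, 17): C(27, 10) = 8436285. Paths through (8, 7): (paths (0, 0) → (8, 7)) × (paths (8, 7) → (10, 17)) = C(15, 8) · C(12, 2) = 6435 · 66 = 424710. Avoidance count = 8436285 − 424710 = 8011575.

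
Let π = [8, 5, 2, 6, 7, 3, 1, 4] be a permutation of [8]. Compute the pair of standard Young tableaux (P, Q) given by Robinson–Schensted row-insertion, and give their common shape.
P = [1, 3, 4] / [2, 6, 7] / [5] / [8];  Q = [1, 4, 5] / [2, 6, 8] / [3] / [7];  common shape = (3, 3, 1, 1)

Row-insert the values π_1, π_2, … into P one at a time, bumping the leftmost entry strictly greater than the inserted value down to the next row. The recording tableau Q records, in position (i, j), the step at which that cell was added to P.
  Insert 8 (step 1): P = [8];  Q = [1]
  Insert 5 (step 2): P = [5] / [8];  Q = [1] / [2]
  Insert 2 (step 3): P = [2] / [5] / [8];  Q = [1] / [2] / [3]
  Insert 6 (step 4): P = [2, 6] / [5] / [8];  Q = [1, 4] / [2] / [3]
  Insert 7 (step 5): P = [2, 6, 7] / [5] / [8];  Q = [1, 4, 5] / [2] / [3]
  Insert 3 (step 6): P = [2, 3, 7] / [5, 6] / [8];  Q = [1, 4, 5] / [2, 6] / [3]
  Insert 1 (step 7): P = [1, 3, 7] / [2, 6] / [5] / [8];  Q = [1, 4, 5] / [2, 6] / [3] / [7]
  Insert 4 (step 8): P = [1, 3, 4] / [2, 6, 7] / [5] / [8];  Q = [1, 4, 5] / [2, 6, 8] / [3] / [7]
Final shape: (3, 3, 1, 1).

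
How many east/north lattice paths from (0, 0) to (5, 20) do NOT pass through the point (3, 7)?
Number of paths = 40530

Total paths from (0, 0) to (5, 20): C(25, 5) = 53130. Paths through (3, 7): (paths (0, 0) → (3, 7)) × (paths (3, 7) → (5, 20)) = C(10, 3) · C(15, 2) = 120 · 105 = 12600. Avoidance count = 53130 − 12600 = 40530.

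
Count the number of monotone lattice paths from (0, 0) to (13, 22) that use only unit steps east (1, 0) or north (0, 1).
Number of paths = 1476337800

A monotone lattice path from (0, 0) to (13, 22) consists of 13 east steps and 22 north steps in some order, so it is determined by which 13 of the 35 steps are east. The count is C(35, 13) = 1476337800.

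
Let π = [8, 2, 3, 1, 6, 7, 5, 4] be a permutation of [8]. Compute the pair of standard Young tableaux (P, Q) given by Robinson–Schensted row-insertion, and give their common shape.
P = [1, 3, 4, 7] / [2, 5] / [6] / [8];  Q = [1, 3, 5, 6] / [2, 7] / [4] / [8];  common shape = (4, 2, 1, 1)

Row-insert the values π_1, π_2, … into P one at a time, bumping the leftmost entry strictly greater than the inserted value down to the next row. The recording tableau Q records, in position (i, j), the step at which that cell was added to P.
  Insert 8 (step 1): P = [8];  Q = [1]
  Insert 2 (step 2): P = [2] / [8];  Q = [1] / [2]
  Insert 3 (step 3): P = [2, 3] / [8];  Q = [1, 3] / [2]
  Insert 1 (step 4): P = [1, 3] / [2] / [8];  Q = [1, 3] / [2] / [4]
  Insert 6 (step 5): P = [1, 3, 6] / [2] / [8];  Q = [1, 3, 5] / [2] / [4]
  Insert 7 (step 6): P = [1, 3, 6, 7] / [2] / [8];  Q = [1, 3, 5, 6] / [2] / [4]
  Insert 5 (step 7): P = [1, 3, 5, 7] / [2, 6] / [8];  Q = [1, 3, 5, 6] / [2, 7] / [4]
  Insert 4 (step 8): P = [1, 3, 4, 7] / [2, 5] / [6] / [8];  Q = [1, 3, 5, 6] / [2, 7] / [4] / [8]
Final shape: (4, 2, 1, 1).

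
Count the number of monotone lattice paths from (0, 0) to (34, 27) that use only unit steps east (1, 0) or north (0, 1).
Number of paths = 157890968768078210

A monotone lattice path from (0, 0) to (34, 27) consists of 34 east steps and 27 north steps in some order, so it is determined by which 34 of the 61 steps are east. The count is C(61, 34) = 157890968768078210.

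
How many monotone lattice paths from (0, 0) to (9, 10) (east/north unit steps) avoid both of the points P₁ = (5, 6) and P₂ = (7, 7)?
Number of paths = 39578

Inclusion–exclusion. Total paths: C(19, 9) = 92378. Through P₁: C(11, 5)·C(8, 4) = 32340. Through P₂: C(14, 7)·C(5, 2) = 34320. Since P₁ is strictly southwest of P₂, a monotone path through both must visit P₁ then P₂; paths through both = C(11, 5)·C(3, 2)·C(5, 2) = 13860. Avoid both = 92378 − 32340 − 34320 + 13860 = 39578.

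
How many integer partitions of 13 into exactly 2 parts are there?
p(13, 2 parts) = 6

Partitions of n into exactly k parts ↔ partitions of n − k into at most k parts (subtract 1 from each part). For n = 13, k = 2, the partitions are: 12+1, 11+2, 10+3, 9+4, 8+5, 7+6. Count = 6.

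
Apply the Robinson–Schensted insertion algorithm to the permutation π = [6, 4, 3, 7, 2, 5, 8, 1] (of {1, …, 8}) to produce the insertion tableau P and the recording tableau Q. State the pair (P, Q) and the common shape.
P = [1, 5, 8] / [2, 7] / [3] / [4] / [6];  Q = [1, 4, 7] / [2, 6] / [3] / [5] / [8];  common shape = (3, 2, 1, 1, 1)

Row-insert the values π_1, π_2, … into P one at a time, bumping the leftmost entry strictly greater than the inserted value down to the next row. The recording tableau Q records, in position (i, j), the step at which that cell was added to P.
  Insert 6 (step 1): P = [6];  Q = [1]
  Insert 4 (step 2): P = [4] / [6];  Q = [1] / [2]
  Insert 3 (step 3): P = [3] / [4] / [6];  Q = [1] / [2] / [3]
  Insert 7 (step 4): P = [3, 7] / [4] / [6];  Q = [1, 4] / [2] / [3]
  Insert 2 (step 5): P = [2, 7] / [3] / [4] / [6];  Q = [1, 4] / [2] / [3] / [5]
  Insert 5 (step 6): P = [2, 5] / [3, 7] / [4] / [6];  Q = [1, 4] / [2, 6] / [3] / [5]
  Insert 8 (step 7): P = [2, 5, 8] / [3, 7] / [4] / [6];  Q = [1, 4, 7] / [2, 6] / [3] / [5]
  Insert 1 (step 8): P = [1, 5, 8] / [2, 7] / [3] / [4] / [6];  Q = [1, 4, 7] / [2, 6] / [3] / [5] / [8]
Final shape: (3, 2, 1, 1, 1).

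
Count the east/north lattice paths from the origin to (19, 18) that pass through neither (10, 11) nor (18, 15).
Number of paths = 10187305260

Inclusion–exclusion. Total paths: C(37, 19) = 17672631900. Through P₁: C(21, 10)·C(16, 9) = 4035071040. Through P₂: C(33, 18)·C(4, 1) = 4148633280. Since P₁ is strictly southwest of P₂, a monotone path through both must visit P₁ then P₂; paths through both = C(21, 10)·C(12, 8)·C(4, 1) = 698377680. Avoid both = 17672631900 − 4035071040 − 4148633280 + 698377680 = 10187305260.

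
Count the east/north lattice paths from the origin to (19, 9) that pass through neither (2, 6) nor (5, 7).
Number of paths = 6793380

Inclusion–exclusion. Total paths: C(28, 19) = 6906900. Through P₁: C(8, 2)·C(20, 17) = 31920. Through P₂: C(12, 5)·C(16, 14) = 95040. Since P₁ is strictly southwest of P₂, a monotone path through both must visit P₁ then P₂; paths through both = C(8, 2)·C(4, 3)·C(16, 14) = 13440. Avoid both = 6906900 − 31920 − 95040 + 13440 = 6793380.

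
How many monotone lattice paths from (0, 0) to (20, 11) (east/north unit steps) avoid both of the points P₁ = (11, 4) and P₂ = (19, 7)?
Number of paths = 66893840

Inclusion–exclusion. Total paths: C(31, 20) = 84672315. Through P₁: C(15, 11)·C(16, 9) = 15615600. Through P₂: C(26, 19)·C(5, 1) = 3289000. Since P₁ is strictly southwest of P₂, a monotone path through both must visit P₁ then P₂; paths through both = C(15, 11)·C(11, 8)·C(5, 1) = 1126125. Avoid both = 84672315 − 15615600 − 3289000 + 1126125 = 66893840.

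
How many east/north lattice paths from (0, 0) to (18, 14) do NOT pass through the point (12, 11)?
Number of paths = 357861048

Total paths from (0, 0) to (18, 14): C(32, 18) = 471435600. Paths through (12, 11): (paths (0, 0) → (12, 11)) × (paths (12, 11) → (18, 14)) = C(23, 12) · C(9, 6) = 1352078 · 84 = 113574552. Avoidance count = 471435600 − 113574552 = 357861048.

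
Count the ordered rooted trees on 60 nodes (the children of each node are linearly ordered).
C_59 = 405944995127576985730643443367112

These ordered rooted trees are counted by the Catalan number C_n = (1/(n + 1)) · C(2n, n). For n = 59: C_59 = (1/60) · C(118, 59) = 24356699707654619143838606602026720/60 = 405944995127576985730643443367112.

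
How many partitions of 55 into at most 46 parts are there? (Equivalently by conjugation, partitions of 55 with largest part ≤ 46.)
p(55, parts ≤ 46) = 451209

Use the recurrence p(n, m) = p(n, m−1) + p(n−m, m): either the largest part is < m (count p(n, m−1)) or the largest part is exactly m (remove one copy of m, count p(n−m, m)). With p(0, ·) = 1 this gives p(55, parts ≤ 46) = 451209. (By conjugating Young diagrams, this also counts partitions of 55 into at most 46 parts.)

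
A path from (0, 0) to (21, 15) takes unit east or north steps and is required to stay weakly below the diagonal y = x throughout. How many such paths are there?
Number of paths = 1771605360

By the reflection principle (André's argument), the number of monotone paths to (21, 15) with n ≤ m that never go above y = x is C(36, 21) − C(36, 22) = 5567902560 − 3796297200 = 1771605360.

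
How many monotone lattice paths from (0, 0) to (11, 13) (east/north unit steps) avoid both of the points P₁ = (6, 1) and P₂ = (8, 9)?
Number of paths = 1613003

Inclusion–exclusion. Total paths: C(24, 11) = 2496144. Through P₁: C(7, 6)·C(17, 5) = 43316. Through P₂: C(17, 8)·C(7, 3) = 850850. Since P₁ is strictly southwest of P₂, a monotone path through both must visit P₁ then P₂; paths through both = C(7, 6)·C(10, 2)·C(7, 3) = 11025. Avoid both = 2496144 − 43316 − 850850 + 11025 = 1613003.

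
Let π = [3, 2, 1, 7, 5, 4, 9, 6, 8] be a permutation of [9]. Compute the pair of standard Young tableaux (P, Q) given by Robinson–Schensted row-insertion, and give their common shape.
P = [1, 4, 6, 8] / [2, 5, 9] / [3, 7];  Q = [1, 4, 7, 9] / [2, 5, 8] / [3, 6];  common shape = (4, 3, 2)

Row-insert the values π_1, π_2, … into P one at a time, bumping the leftmost entry strictly greater than the inserted value down to the next row. The recording tableau Q records, in position (i, j), the step at which that cell was added to P.
  Insert 3 (step 1): P = [3];  Q = [1]
  Insert 2 (step 2): P = [2] / [3];  Q = [1] / [2]
  Insert 1 (step 3): P = [1] / [2] / [3];  Q = [1] / [2] / [3]
  Insert 7 (step 4): P = [1, 7] / [2] / [3];  Q = [1, 4] / [2] / [3]
  Insert 5 (step 5): P = [1, 5] / [2, 7] / [3];  Q = [1, 4] / [2, 5] / [3]
  Insert 4 (step 6): P = [1, 4] / [2, 5] / [3, 7];  Q = [1, 4] / [2, 5] / [3, 6]
  Insert 9 (step 7): P = [1, 4, 9] / [2, 5] / [3, 7];  Q = [1, 4, 7] / [2, 5] / [3, 6]
  Insert 6 (step 8): P = [1, 4, 6] / [2, 5, 9] / [3, 7];  Q = [1, 4, 7] / [2, 5, 8] / [3, 6]
  Insert 8 (step 9): P = [1, 4, 6, 8] / [2, 5, 9] / [3, 7];  Q = [1, 4, 7, 9] / [2, 5, 8] / [3, 6]
Final shape: (4, 3, 2).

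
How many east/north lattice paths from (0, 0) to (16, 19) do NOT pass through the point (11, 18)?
Number of paths = 3852345210

Total paths from (0, 0) to (16, 19): C(35, 16) = 4059928950. Paths through (11, 18): (paths (0, 0) → (11, 18)) × (paths (11, 18) → (16, 19)) = C(29, 11) · C(6, 5) = 34597290 · 6 = 207583740. Avoidance count = 4059928950 − 207583740 = 3852345210.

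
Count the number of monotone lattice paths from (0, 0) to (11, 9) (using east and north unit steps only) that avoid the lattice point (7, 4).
Number of paths = 126380

Total paths from (0, 0) to (11, 9): C(20, 11) = 167960. Paths through (7, 4): (paths (0, 0) → (7, 4)) × (paths (7, 4) → (11, 9)) = C(11, 7) · C(9, 4) = 330 · 126 = 41580. Avoidance count = 167960 − 41580 = 126380.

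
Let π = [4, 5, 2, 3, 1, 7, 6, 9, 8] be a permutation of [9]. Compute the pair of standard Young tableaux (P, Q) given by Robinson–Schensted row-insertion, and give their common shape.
P = [1, 3, 6, 8] / [2, 5, 7, 9] / [4];  Q = [1, 2, 6, 8] / [3, 4, 7, 9] / [5];  common shape = (4, 4, 1)

Row-insert the values π_1, π_2, … into P one at a time, bumping the leftmost entry strictly greater than the inserted value down to the next row. The recording tableau Q records, in position (i, j), the step at which that cell was added to P.
  Insert 4 (step 1): P = [4];  Q = [1]
  Insert 5 (step 2): P = [4, 5];  Q = [1, 2]
  Insert 2 (step 3): P = [2, 5] / [4];  Q = [1, 2] / [3]
  Insert 3 (step 4): P = [2, 3] / [4, 5];  Q = [1, 2] / [3, 4]
  Insert 1 (step 5): P = [1, 3] / [2, 5] / [4];  Q = [1, 2] / [3, 4] / [5]
  Insert 7 (step 6): P = [1, 3, 7] / [2, 5] / [4];  Q = [1, 2, 6] / [3, 4] / [5]
  Insert 6 (step 7): P = [1, 3, 6] / [2, 5, 7] / [4];  Q = [1, 2, 6] / [3, 4, 7] / [5]
  Insert 9 (step 8): P = [1, 3, 6, 9] / [2, 5, 7] / [4];  Q = [1, 2, 6, 8] / [3, 4, 7] / [5]
  Insert 8 (step 9): P = [1, 3, 6, 8] / [2, 5, 7, 9] / [4];  Q = [1, 2, 6, 8] / [3, 4, 7, 9] / [5]
Final shape: (4, 4, 1).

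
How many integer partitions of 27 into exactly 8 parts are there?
p(27, 8 parts) = 352

Partitions of n into exactly k parts are in bijection with partitions of n − k into at most k parts (subtract 1 from each part). So p(27, exactly 8) = p(19, parts ≤ 8). Computing via the recurrence p(m, j) = p(m, j−1) + p(m−j, j) gives 352.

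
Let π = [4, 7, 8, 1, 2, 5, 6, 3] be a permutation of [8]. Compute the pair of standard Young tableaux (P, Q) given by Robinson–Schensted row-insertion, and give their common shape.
P = [1, 2, 3, 6] / [4, 5, 8] / [7];  Q = [1, 2, 3, 7] / [4, 5, 6] / [8];  common shape = (4, 3, 1)

Row-insert the values π_1, π_2, … into P one at a time, bumping the leftmost entry strictly greater than the inserted value down to the next row. The recording tableau Q records, in position (i, j), the step at which that cell was added to P.
  Insert 4 (step 1): P = [4];  Q = [1]
  Insert 7 (step 2): P = [4, 7];  Q = [1, 2]
  Insert 8 (step 3): P = [4, 7, 8];  Q = [1, 2, 3]
  Insert 1 (step 4): P = [1, 7, 8] / [4];  Q = [1, 2, 3] / [4]
  Insert 2 (step 5): P = [1, 2, 8] / [4, 7];  Q = [1, 2, 3] / [4, 5]
  Insert 5 (step 6): P = [1, 2, 5] / [4, 7, 8];  Q = [1, 2, 3] / [4, 5, 6]
  Insert 6 (step 7): P = [1, 2, 5, 6] / [4, 7, 8];  Q = [1, 2, 3, 7] / [4, 5, 6]
  Insert 3 (step 8): P = [1, 2, 3, 6] / [4, 5, 8] / [7];  Q = [1, 2, 3, 7] / [4, 5, 6] / [8]
Final shape: (4, 3, 1).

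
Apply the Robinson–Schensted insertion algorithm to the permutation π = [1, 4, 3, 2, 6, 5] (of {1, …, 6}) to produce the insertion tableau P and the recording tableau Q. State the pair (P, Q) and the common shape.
P = [1, 2, 5] / [3, 6] / [4];  Q = [1, 2, 5] / [3, 6] / [4];  common shape = (3, 2, 1)

Row-insert the values π_1, π_2, … into P one at a time, bumping the leftmost entry strictly greater than the inserted value down to the next row. The recording tableau Q records, in position (i, j), the step at which that cell was added to P.
  Insert 1 (step 1): P = [1];  Q = [1]
  Insert 4 (step 2): P = [1, 4];  Q = [1, 2]
  Insert 3 (step 3): P = [1, 3] / [4];  Q = [1, 2] / [3]
  Insert 2 (step 4): P = [1, 2] / [3] / [4];  Q = [1, 2] / [3] / [4]
  Insert 6 (step 5): P = [1, 2, 6] / [3] / [4];  Q = [1, 2, 5] / [3] / [4]
  Insert 5 (step 6): P = [1, 2, 5] / [3, 6] / [4];  Q = [1, 2, 5] / [3, 6] / [4]
Final shape: (3, 2, 1).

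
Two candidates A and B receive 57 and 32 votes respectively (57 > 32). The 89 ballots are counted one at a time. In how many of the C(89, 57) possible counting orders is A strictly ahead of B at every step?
Strict-lead orderings = 434838452708091198869850

Total orderings of the 89 votes with 57 for A: C(89, 57) = 1548024891640804667976666. By the Bertrand ballot formula (Cycle Lemma / reflection principle), the number of orderings in which A is strictly ahead of B throughout is (p − q)/(p + q) · C(p + q, p) = (57 − 32)/(57 + 32) · 1548024891640804667976666 = 434838452708091198869850.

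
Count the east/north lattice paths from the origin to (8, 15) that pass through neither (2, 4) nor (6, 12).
Number of paths = 193284

Inclusion–exclusion. Total paths: C(23, 8) = 490314. Through P₁: C(6, 2)·C(17, 6) = 185640. Through P₂: C(18, 6)·C(5, 2) = 185640. Since P₁ is strictly southwest of P₂, a monotone path through both must visit P₁ then P₂; paths through both = C(6, 2)·C(12, 4)·C(5, 2) = 74250. Avoid both = 490314 − 185640 − 185640 + 74250 = 193284.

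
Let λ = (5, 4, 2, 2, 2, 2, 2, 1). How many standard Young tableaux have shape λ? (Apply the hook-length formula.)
# SYT of shape (5, 4, 2, 2, 2, 2, 2, 1) = 34918884

Hook-length formula: f^λ = n! / Π hook(c), product over all cells c of the Young diagram. For λ = (5, 4, 2, 2, 2, 2, 2, 1), n = 20 boxes. Hook lengths by row (left-to-right, top-to-bottom): [12, 10, 4, 3, 1]; [10, 8, 2, 1]; [7, 5]; [6, 4]; [5, 3]; [4, 2]; [3, 1]; [1]. Product of hooks = 69672960000. So f^λ = 20! / 69672960000 = 2432902008176640000 / 69672960000 = 34918884.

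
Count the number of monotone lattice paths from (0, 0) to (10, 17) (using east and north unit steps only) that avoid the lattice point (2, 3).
Number of paths = 5238585

Total paths from (0, 0) to (10, 17): C(27, 10) = 8436285. Paths through (2, 3): (paths (0, 0) → (2, 3)) × (paths (2, 3) → (10, 17)) = C(5, 2) · C(22, 8) = 10 · 319770 = 3197700. Avoidance count = 8436285 − 3197700 = 5238585.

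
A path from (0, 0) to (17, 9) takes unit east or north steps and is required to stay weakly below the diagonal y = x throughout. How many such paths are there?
Number of paths = 1562275

By the reflection principle (André's argument), the number of monotone paths to (17, 9) with n ≤ m that never go above y = x is C(26, 17) − C(26, 18) = 3124550 − 1562275 = 1562275.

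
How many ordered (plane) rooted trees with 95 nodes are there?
C_94 = 239993345518077005168915776623476723006280827488229600

These ordered rooted trees are counted by the Catalan number C_n = (1/(n + 1)) · C(2n, n). For n = 94: C_94 = (1/95) · C(188, 94) = 22799367824217315491046998779230288685596678611381812000/95 = 239993345518077005168915776623476723006280827488229600.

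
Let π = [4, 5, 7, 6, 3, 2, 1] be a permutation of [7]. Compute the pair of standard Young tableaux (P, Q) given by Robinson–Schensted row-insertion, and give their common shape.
P = [1, 5, 6] / [2] / [3] / [4] / [7];  Q = [1, 2, 3] / [4] / [5] / [6] / [7];  common shape = (3, 1, 1, 1, 1)

Row-insert the values π_1, π_2, … into P one at a time, bumping the leftmost entry strictly greater than the inserted value down to the next row. The recording tableau Q records, in position (i, j), the step at which that cell was added to P.
  Insert 4 (step 1): P = [4];  Q = [1]
  Insert 5 (step 2): P = [4, 5];  Q = [1, 2]
  Insert 7 (step 3): P = [4, 5, 7];  Q = [1, 2, 3]
  Insert 6 (step 4): P = [4, 5, 6] / [7];  Q = [1, 2, 3] / [4]
  Insert 3 (step 5): P = [3, 5, 6] / [4] / [7];  Q = [1, 2, 3] / [4] / [5]
  Insert 2 (step 6): P = [2, 5, 6] / [3] / [4] / [7];  Q = [1, 2, 3] / [4] / [5] / [6]
  Insert 1 (step 7): P = [1, 5, 6] / [2] / [3] / [4] / [7];  Q = [1, 2, 3] / [4] / [5] / [6] / [7]
Final shape: (3, 1, 1, 1, 1).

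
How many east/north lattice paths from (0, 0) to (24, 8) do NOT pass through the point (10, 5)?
Number of paths = 8476260

Total paths from (0, 0) to (24, 8): C(32, 24) = 10518300. Paths through (10, 5): (paths (0, 0) → (10, 5)) × (paths (10, 5) → (24, 8)) = C(15, 10) · C(17, 14) = 3003 · 680 = 2042040. Avoidance count = 10518300 − 2042040 = 8476260.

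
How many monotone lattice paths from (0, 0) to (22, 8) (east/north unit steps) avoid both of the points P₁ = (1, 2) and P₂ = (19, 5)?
Number of paths = 4194615

Inclusion–exclusion. Total paths: C(30, 22) = 5852925. Through P₁: C(3, 1)·C(27, 21) = 888030. Through P₂: C(24, 19)·C(6, 3) = 850080. Since P₁ is strictly southwest of P₂, a monotone path through both must visit P₁ then P₂; paths through both = C(3, 1)·C(21, 18)·C(6, 3) = 79800. Avoid both = 5852925 − 888030 − 850080 + 79800 = 4194615.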